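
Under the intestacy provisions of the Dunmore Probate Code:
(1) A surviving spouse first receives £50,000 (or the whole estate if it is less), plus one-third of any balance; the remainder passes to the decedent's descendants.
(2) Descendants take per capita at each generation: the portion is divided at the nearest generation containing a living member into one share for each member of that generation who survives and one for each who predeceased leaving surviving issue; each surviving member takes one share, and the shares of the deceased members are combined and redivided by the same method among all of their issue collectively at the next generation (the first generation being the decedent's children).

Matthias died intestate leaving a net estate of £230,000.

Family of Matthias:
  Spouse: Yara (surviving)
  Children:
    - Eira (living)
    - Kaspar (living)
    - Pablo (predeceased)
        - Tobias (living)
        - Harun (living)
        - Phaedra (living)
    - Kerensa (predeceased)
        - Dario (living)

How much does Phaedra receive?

Phaedra receives £15,000.

Yara first takes £50,000, leaving a balance of £180,000. Yara then takes one-third of the balance (£60,000), for a total of £110,000. The remaining £120,000 passes to the descendants.
The descendants' portion (£120,000) is divided at the children's generation into 4 shares of £30,000. Eira and Kaspar each take £30,000. The 2 shares of the deceased (Pablo and Kerensa) are combined into a pool of £60,000.
That pool (£60,000) is divided at the grandchildren's generation equally among Tobias, Harun, Phaedra, and Dario: £15,000 each.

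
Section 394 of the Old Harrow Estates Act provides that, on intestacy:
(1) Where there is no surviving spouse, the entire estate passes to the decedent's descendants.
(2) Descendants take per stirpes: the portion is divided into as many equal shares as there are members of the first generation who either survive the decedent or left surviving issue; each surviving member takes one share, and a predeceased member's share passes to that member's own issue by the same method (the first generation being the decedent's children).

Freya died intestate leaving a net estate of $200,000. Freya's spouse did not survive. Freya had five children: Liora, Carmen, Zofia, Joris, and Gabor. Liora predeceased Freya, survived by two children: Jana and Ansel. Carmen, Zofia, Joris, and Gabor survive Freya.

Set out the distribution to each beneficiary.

The entire $200,000 passes to the descendants.
That amount ($200,000) is divided into 5 shares of $40,000: Carmen, Zofia, Joris, and Gabor each take $40,000; Liora's $40,000 share passes to Liora's issue.
Liora's share ($40,000) is divided into 2 shares of $20,000: Jana and Ansel each take $20,000.

Jana: $20,000; Ansel: $20,000; Carmen: $40,000; Zofia: $40,000; Joris: $40,000; Gabor: $40,000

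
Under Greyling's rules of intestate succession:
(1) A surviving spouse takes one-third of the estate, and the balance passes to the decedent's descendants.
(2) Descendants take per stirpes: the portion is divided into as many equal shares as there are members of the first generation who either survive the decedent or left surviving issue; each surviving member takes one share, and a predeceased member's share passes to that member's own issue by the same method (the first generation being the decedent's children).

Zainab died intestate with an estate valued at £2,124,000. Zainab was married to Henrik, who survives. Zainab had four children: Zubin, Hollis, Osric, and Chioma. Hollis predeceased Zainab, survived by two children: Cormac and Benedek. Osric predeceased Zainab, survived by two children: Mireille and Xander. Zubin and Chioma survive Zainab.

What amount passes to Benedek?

Benedek receives £177,000.

Henrik takes one-third of £2,124,000 = £708,000. The remaining £1,416,000 passes to the descendants.
The descendants' portion (£1,416,000) is divided into 4 shares of £354,000: Zubin and Chioma each take £354,000; Hollis's £354,000 share passes to Hollis's issue; Osric's £354,000 share passes to Osric's issue.
Hollis's share (£354,000) is divided into 2 shares of £177,000: Cormac and Benedek each take £177,000.
Osric's share (£354,000) is divided into 2 shares of £177,000: Mireille and Xander each take £177,000.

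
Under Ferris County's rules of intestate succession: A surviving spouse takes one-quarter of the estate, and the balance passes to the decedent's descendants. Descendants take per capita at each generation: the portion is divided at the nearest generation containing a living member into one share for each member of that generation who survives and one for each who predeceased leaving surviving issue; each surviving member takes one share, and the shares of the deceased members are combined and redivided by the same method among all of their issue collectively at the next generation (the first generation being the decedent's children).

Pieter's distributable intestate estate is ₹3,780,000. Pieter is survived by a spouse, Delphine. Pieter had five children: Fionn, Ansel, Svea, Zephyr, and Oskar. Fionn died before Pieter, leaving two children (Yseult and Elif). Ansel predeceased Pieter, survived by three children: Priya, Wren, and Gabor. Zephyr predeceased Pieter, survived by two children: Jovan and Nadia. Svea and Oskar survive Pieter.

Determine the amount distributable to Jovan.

Jovan receives ₹243,000.

Delphine takes one-quarter of ₹3,780,000 = ₹945,000. The remaining ₹2,835,000 passes to the descendants.
The descendants' portion (₹2,835,000) is divided at the children's generation into 5 shares of ₹567,000. Svea and Oskar each take ₹567,000. The 3 shares of the deceased (Fionn, Ansel, and Zephyr) are combined into a pool of ₹1,701,000.
That pool (₹1,701,000) is divided at the grandchildren's generation equally among Yseult, Elif, Priya, Wren, Gabor, Jovan, and Nadia: ₹243,000 each.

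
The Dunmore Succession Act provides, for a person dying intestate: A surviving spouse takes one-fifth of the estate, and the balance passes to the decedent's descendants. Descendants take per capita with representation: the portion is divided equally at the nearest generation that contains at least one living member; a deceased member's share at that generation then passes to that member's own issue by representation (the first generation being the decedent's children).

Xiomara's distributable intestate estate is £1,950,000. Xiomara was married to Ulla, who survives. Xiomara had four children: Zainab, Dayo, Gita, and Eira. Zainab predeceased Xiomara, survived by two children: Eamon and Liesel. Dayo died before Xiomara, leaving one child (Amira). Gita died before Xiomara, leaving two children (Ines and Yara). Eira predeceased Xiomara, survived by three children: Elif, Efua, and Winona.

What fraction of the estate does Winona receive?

Ulla takes one-fifth of £1,950,000 = £390,000. The remaining £1,560,000 passes to the descendants.
No child survives, so the initial division is made at the grandchildren's generation.
The descendants' portion (£1,560,000) is divided into 8 shares of £195,000: Eamon, Liesel, Amira, Ines, Yara, Elif, Efua, and Winona each take £195,000.

Winona receives 1/10 of the estate.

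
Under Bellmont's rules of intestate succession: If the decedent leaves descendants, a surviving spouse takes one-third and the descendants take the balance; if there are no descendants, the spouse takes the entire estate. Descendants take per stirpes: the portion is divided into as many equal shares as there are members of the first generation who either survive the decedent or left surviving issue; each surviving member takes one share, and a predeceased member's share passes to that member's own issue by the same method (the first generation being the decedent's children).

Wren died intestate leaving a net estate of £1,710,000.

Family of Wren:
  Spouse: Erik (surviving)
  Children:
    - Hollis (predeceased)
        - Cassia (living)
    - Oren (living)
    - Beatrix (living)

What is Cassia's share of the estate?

Erik takes one-third of £1,710,000 = £570,000. The remaining £1,140,000 passes to the descendants.
The descendants' portion (£1,140,000) is divided into 3 shares of £380,000: Oren and Beatrix each take £380,000; Hollis's £380,000 share passes to Hollis's issue.
Hollis's share (£380,000) passes entirely to Cassia.

Cassia receives £380,000.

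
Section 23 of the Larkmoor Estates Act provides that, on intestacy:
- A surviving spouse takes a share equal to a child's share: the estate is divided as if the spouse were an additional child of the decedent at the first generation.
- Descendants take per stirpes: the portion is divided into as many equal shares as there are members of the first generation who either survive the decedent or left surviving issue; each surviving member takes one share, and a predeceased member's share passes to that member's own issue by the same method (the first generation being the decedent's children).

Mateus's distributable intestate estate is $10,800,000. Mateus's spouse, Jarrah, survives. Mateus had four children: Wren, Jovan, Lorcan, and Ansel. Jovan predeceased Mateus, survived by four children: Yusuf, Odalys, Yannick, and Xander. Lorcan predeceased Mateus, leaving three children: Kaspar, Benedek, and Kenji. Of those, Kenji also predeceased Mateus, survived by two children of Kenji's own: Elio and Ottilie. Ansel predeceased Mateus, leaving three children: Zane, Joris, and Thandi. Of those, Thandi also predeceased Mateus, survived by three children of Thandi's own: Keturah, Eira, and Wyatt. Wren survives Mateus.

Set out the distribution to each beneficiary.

Jarrah: $2,160,000; Wren: $2,160,000; Yusuf: $540,000; Odalys: $540,000; Yannick: $540,000; Xander: $540,000; Kaspar: $720,000; Benedek: $720,000; Elio: $360,000; Ottilie: $360,000; Zane: $720,000; Joris: $720,000; Keturah: $240,000; Eira: $240,000; Wyatt: $240,000

The spouse counts as an additional share at the children's level, so there are 5 primary shares of $2,160,000. Jarrah takes one such share ($2,160,000).
The children's combined portion ($8,640,000) is divided into 4 shares of $2,160,000: Wren takes $2,160,000; Jovan's $2,160,000 share passes to Jovan's issue; Lorcan's $2,160,000 share passes to Lorcan's issue; Ansel's $2,160,000 share passes to Ansel's issue.
Jovan's share ($2,160,000) is divided into 4 shares of $540,000: Yusuf, Odalys, Yannick, and Xander each take $540,000.
Lorcan's share ($2,160,000) is divided into 3 shares of $720,000: Kaspar and Benedek each take $720,000; Kenji's $720,000 share passes to Kenji's issue.
Kenji's share ($720,000) is divided into 2 shares of $360,000: Elio and Ottilie each take $360,000.
Ansel's share ($2,160,000) is divided into 3 shares of $720,000: Zane and Joris each take $720,000; Thandi's $720,000 share passes to Thandi's issue.
Thandi's share ($720,000) is divided into 3 shares of $240,000: Keturah, Eira, and Wyatt each take $240,000.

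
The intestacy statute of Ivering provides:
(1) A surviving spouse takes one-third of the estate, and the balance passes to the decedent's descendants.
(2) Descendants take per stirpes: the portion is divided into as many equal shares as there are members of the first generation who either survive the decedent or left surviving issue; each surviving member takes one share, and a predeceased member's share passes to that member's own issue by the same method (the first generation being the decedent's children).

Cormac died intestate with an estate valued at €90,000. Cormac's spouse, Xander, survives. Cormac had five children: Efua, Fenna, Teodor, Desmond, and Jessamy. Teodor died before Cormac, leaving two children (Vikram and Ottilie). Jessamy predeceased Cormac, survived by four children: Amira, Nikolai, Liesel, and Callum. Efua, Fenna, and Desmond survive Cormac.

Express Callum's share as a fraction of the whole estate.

Callum receives 1/30 of the estate.

Xander takes one-third of €90,000 = €30,000. The remaining €60,000 passes to the descendants.
The descendants' portion (€60,000) is divided into 5 shares of €12,000: Efua, Fenna, and Desmond each take €12,000; Teodor's €12,000 share passes to Teodor's issue; Jessamy's €12,000 share passes to Jessamy's issue.
Teodor's share (€12,000) is divided into 2 shares of €6,000: Vikram and Ottilie each take €6,000.
Jessamy's share (€12,000) is divided into 4 shares of €3,000: Amira, Nikolai, Liesel, and Callum each take €3,000.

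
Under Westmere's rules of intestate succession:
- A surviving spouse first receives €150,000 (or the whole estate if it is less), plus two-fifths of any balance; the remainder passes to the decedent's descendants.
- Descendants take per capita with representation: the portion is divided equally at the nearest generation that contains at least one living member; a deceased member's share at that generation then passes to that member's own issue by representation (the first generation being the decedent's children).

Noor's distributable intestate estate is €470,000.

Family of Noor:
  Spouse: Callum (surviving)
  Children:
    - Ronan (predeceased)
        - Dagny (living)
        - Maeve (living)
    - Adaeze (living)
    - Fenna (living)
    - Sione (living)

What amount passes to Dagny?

Callum first takes €150,000, leaving a balance of €320,000. Callum then takes two-fifths of the balance (€128,000), for a total of €278,000. The remaining €192,000 passes to the descendants.
The descendants' portion (€192,000) is divided into 4 shares of €48,000: Adaeze, Fenna, and Sione each take €48,000; Ronan's €48,000 share passes to Ronan's issue.
Ronan's share (€48,000) is divided into 2 shares of €24,000: Dagny and Maeve each take €24,000.

Dagny receives €24,000.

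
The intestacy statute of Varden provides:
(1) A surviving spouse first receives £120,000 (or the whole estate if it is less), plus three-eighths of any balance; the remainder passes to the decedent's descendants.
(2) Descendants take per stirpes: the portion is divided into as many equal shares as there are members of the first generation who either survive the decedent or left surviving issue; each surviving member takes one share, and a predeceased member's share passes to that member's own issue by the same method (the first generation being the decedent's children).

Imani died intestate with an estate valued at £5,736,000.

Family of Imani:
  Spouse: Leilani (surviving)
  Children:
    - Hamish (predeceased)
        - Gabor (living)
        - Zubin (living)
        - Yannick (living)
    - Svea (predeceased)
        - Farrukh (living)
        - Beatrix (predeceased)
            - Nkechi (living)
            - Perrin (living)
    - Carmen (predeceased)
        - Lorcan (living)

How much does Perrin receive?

Leilani first takes £120,000, leaving a balance of £5,616,000. Leilani then takes three-eighths of the balance (£2,106,000), for a total of £2,226,000. The remaining £3,510,000 passes to the descendants.
The descendants' portion (£3,510,000) is divided into 3 shares of £1,170,000: Hamish's £1,170,000 share passes to Hamish's issue; Svea's £1,170,000 share passes to Svea's issue; Carmen's £1,170,000 share passes to Carmen's issue.
Hamish's share (£1,170,000) is divided into 3 shares of £390,000: Gabor, Zubin, and Yannick each take £390,000.
Svea's share (£1,170,000) is divided into 2 shares of £585,000: Farrukh takes £585,000; Beatrix's £585,000 share passes to Beatrix's issue.
Beatrix's share (£585,000) is divided into 2 shares of £292,500: Nkechi and Perrin each take £292,500.
Carmen's share (£1,170,000) passes entirely to Lorcan.

Perrin receives £292,500.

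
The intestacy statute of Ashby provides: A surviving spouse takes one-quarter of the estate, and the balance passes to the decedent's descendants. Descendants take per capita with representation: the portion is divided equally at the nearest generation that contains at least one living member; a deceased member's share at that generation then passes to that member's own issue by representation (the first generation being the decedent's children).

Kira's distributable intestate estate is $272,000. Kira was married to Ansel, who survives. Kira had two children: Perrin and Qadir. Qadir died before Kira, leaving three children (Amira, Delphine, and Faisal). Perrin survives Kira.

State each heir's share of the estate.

Ansel takes one-quarter of $272,000 = $68,000. The remaining $204,000 passes to the descendants.
The descendants' portion ($204,000) is divided into 2 shares of $102,000: Perrin takes $102,000; Qadir's $102,000 share passes to Qadir's issue.
Qadir's share ($102,000) is divided into 3 shares of $34,000: Amira, Delphine, and Faisal each take $34,000.

Ansel: $68,000; Perrin: $102,000; Amira: $34,000; Delphine: $34,000; Faisal: $34,000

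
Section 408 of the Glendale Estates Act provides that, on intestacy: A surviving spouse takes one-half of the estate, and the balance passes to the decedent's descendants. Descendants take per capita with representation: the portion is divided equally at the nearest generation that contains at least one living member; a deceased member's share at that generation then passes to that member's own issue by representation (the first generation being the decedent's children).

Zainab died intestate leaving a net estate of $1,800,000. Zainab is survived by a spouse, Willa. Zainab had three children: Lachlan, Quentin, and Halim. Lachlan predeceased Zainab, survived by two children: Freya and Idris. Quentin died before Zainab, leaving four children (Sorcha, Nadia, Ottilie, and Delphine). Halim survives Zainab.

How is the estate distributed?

Willa takes one-half of $1,800,000 = $900,000. The remaining $900,000 passes to the descendants.
The descendants' portion ($900,000) is divided into 3 shares of $300,000: Halim takes $300,000; Lachlan's $300,000 share passes to Lachlan's issue; Quentin's $300,000 share passes to Quentin's issue.
Lachlan's share ($300,000) is divided into 2 shares of $150,000: Freya and Idris each take $150,000.
Quentin's share ($300,000) is divided into 4 shares of $75,000: Sorcha, Nadia, Ottilie, and Delphine each take $75,000.

Willa: $900,000; Freya: $150,000; Idris: $150,000; Sorcha: $75,000; Nadia: $75,000; Ottilie: $75,000; Delphine: $75,000; Halim: $300,000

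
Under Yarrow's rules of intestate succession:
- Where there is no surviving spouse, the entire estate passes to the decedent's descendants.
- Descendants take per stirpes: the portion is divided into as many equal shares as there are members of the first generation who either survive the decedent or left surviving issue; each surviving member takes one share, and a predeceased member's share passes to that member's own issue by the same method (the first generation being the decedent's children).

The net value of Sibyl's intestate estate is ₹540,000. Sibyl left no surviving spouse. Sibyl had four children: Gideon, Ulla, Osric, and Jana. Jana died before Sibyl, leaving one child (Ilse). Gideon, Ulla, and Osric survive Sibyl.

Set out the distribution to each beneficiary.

The entire ₹540,000 passes to the descendants.
That amount (₹540,000) is divided into 4 shares of ₹135,000: Gideon, Ulla, and Osric each take ₹135,000; Jana's ₹135,000 share passes to Jana's issue.
Jana's share (₹135,000) passes entirely to Ilse.

Gideon: ₹135,000; Ulla: ₹135,000; Osric: ₹135,000; Ilse: ₹135,000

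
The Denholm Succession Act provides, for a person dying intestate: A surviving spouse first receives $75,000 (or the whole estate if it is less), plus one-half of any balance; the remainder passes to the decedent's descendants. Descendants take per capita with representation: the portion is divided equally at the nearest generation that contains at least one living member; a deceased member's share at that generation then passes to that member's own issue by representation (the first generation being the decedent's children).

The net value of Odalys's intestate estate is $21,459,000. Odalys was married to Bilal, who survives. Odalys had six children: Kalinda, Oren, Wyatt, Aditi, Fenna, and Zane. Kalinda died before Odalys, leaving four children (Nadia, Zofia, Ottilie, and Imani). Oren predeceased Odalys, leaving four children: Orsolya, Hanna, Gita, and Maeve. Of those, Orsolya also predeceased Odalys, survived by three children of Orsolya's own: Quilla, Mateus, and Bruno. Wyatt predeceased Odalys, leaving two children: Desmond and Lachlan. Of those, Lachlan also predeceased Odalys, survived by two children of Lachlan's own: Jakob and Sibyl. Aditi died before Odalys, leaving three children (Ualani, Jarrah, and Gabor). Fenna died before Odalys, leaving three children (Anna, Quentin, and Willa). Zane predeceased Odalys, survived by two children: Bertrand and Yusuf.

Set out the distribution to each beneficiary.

Bilal first takes $75,000, leaving a balance of $21,384,000. Bilal then takes one-half of the balance ($10,692,000), for a total of $10,767,000. The remaining $10,692,000 passes to the descendants.
No child survives, so the initial division is made at the grandchildren's generation.
The descendants' portion ($10,692,000) is divided into 18 shares of $594,000: Nadia, Zofia, Ottilie, Imani, Hanna, Gita, Maeve, Desmond, Ualani, Jarrah, Gabor, Anna, Quentin, Willa, Bertrand, and Yusuf each take $594,000; Orsolya's $594,000 share passes to Orsolya's issue; Lachlan's $594,000 share passes to Lachlan's issue.
Orsolya's share ($594,000) is divided into 3 shares of $198,000: Quilla, Mateus, and Bruno each take $198,000.
Lachlan's share ($594,000) is divided into 2 shares of $297,000: Jakob and Sibyl each take $297,000.

Bilal: $10,767,000; Nadia: $594,000; Zofia: $594,000; Ottilie: $594,000; Imani: $594,000; Quilla: $198,000; Mateus: $198,000; Bruno: $198,000; Hanna: $594,000; Gita: $594,000; Maeve: $594,000; Desmond: $594,000; Jakob: $297,000; Sibyl: $297,000; Ualani: $594,000; Jarrah: $594,000; Gabor: $594,000; Anna: $594,000; Quentin: $594,000; Willa: $594,000; Bertrand: $594,000; Yusuf: $594,000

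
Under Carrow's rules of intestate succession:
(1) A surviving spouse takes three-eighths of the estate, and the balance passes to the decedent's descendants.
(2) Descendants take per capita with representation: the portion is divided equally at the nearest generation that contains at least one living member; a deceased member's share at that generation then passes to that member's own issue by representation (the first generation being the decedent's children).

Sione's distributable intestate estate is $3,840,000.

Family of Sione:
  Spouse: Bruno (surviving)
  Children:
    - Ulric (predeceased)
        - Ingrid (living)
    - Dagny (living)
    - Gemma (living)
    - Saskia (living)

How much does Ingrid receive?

Ingrid receives $600,000.

Bruno takes three-eighths of $3,840,000 = $1,440,000. The remaining $2,400,000 passes to the descendants.
The descendants' portion ($2,400,000) is divided into 4 shares of $600,000: Dagny, Gemma, and Saskia each take $600,000; Ulric's $600,000 share passes to Ulric's issue.
Ulric's share ($600,000) passes entirely to Ingrid.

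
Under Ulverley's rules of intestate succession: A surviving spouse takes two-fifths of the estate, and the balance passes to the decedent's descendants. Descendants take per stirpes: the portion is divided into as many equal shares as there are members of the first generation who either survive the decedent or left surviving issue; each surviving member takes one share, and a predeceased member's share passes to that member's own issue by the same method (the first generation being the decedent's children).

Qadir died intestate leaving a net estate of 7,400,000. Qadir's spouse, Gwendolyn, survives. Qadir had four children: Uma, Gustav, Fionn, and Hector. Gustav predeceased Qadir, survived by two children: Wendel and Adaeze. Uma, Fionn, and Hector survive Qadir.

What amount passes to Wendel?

Wendel receives 555,000.

Gwendolyn takes two-fifths of 7,400,000 = 2,960,000. The remaining 4,440,000 passes to the descendants.
The descendants' portion (4,440,000) is divided into 4 shares of 1,110,000: Uma, Fionn, and Hector each take 1,110,000; Gustav's 1,110,000 share passes to Gustav's issue.
Gustav's share (1,110,000) is divided into 2 shares of 555,000: Wendel and Adaeze each take 555,000.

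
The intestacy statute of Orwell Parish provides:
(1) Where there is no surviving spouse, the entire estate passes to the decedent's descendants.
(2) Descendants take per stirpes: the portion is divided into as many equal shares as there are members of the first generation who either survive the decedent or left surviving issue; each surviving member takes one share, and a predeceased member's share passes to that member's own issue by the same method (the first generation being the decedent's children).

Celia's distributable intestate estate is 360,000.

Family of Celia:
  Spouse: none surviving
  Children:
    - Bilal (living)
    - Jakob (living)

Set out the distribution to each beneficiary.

The entire 360,000 passes to the descendants.
That amount (360,000) is divided into 2 shares of 180,000: Bilal and Jakob each take 180,000.

Bilal: 180,000; Jakob: 180,000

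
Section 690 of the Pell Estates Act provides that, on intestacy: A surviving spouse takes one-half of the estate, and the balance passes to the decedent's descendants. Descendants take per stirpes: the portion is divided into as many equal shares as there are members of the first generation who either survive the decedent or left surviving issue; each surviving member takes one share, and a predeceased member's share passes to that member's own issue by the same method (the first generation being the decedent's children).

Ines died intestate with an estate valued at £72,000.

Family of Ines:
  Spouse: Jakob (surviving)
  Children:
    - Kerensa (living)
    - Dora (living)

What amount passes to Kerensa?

Jakob takes one-half of £72,000 = £36,000. The remaining £36,000 passes to the descendants.
The descendants' portion (£36,000) is divided into 2 shares of £18,000: Kerensa and Dora each take £18,000.

Kerensa receives £18,000.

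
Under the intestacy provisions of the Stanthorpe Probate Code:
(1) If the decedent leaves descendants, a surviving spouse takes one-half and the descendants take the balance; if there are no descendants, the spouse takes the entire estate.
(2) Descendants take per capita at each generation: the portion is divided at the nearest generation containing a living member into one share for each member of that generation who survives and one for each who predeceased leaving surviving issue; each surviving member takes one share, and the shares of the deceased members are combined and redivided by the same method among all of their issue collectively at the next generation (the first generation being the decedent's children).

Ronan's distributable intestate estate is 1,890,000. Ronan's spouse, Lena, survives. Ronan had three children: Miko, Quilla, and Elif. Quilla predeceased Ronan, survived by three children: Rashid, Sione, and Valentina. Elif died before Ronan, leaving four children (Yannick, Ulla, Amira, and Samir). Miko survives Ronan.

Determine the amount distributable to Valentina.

Lena takes one-half of 1,890,000 = 945,000. The remaining 945,000 passes to the descendants.
The descendants' portion (945,000) is divided at the children's generation into 3 shares of 315,000. Miko takes 315,000. The 2 shares of the deceased (Quilla and Elif) are combined into a pool of 630,000.
That pool (630,000) is divided at the grandchildren's generation equally among Rashid, Sione, Valentina, Yannick, Ulla, Amira, and Samir: 90,000 each.

Valentina receives 90,000.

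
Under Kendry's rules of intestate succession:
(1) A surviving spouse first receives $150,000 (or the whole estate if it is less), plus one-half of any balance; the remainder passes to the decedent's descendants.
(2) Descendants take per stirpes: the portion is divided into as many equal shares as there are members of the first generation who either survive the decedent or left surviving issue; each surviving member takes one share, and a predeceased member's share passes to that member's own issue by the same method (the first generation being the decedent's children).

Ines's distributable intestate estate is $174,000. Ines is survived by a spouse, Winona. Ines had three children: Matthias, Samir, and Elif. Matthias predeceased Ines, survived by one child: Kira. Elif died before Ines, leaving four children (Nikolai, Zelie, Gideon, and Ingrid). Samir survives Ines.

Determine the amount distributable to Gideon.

Gideon receives $1,000.

Winona first takes $150,000, leaving a balance of $24,000. Winona then takes one-half of the balance ($12,000), for a total of $162,000. The remaining $12,000 passes to the descendants.
The descendants' portion ($12,000) is divided into 3 shares of $4,000: Samir takes $4,000; Matthias's $4,000 share passes to Matthias's issue; Elif's $4,000 share passes to Elif's issue.
Matthias's share ($4,000) passes entirely to Kira.
Elif's share ($4,000) is divided into 4 shares of $1,000: Nikolai, Zelie, Gideon, and Ingrid each take $1,000.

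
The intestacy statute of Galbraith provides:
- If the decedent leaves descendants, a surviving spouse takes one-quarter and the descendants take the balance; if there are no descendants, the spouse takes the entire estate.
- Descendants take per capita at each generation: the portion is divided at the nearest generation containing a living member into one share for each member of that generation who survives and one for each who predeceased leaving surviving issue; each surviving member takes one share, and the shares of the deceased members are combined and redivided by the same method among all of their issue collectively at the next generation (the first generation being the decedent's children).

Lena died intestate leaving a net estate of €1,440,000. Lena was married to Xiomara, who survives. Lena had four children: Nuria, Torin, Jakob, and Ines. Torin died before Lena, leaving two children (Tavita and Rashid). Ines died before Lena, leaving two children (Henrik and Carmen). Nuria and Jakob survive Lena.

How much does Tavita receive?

Xiomara takes one-quarter of €1,440,000 = €360,000. The remaining €1,080,000 passes to the descendants.
The descendants' portion (€1,080,000) is divided at the children's generation into 4 shares of €270,000. Nuria and Jakob each take €270,000. The 2 shares of the deceased (Torin and Ines) are combined into a pool of €540,000.
That pool (€540,000) is divided at the grandchildren's generation equally among Tavita, Rashid, Henrik, and Carmen: €135,000 each.

Tavita receives €135,000.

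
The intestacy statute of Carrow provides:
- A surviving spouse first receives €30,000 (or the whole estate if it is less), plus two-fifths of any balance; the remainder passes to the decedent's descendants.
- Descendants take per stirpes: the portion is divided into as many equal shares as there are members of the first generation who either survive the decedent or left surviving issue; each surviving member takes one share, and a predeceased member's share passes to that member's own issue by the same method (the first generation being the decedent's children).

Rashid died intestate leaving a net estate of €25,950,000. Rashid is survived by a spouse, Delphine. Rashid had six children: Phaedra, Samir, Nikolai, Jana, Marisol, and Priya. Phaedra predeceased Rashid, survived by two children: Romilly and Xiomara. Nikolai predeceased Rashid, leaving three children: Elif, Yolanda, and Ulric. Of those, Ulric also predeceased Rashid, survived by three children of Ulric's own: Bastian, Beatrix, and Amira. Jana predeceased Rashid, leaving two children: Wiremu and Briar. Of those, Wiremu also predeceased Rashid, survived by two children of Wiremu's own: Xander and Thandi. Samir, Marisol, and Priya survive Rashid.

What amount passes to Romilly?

Romilly receives €1,296,000.

Delphine first takes €30,000, leaving a balance of €25,920,000. Delphine then takes two-fifths of the balance (€10,368,000), for a total of €10,398,000. The remaining €15,552,000 passes to the descendants.
The descendants' portion (€15,552,000) is divided into 6 shares of €2,592,000: Samir, Marisol, and Priya each take €2,592,000; Phaedra's €2,592,000 share passes to Phaedra's issue; Nikolai's €2,592,000 share passes to Nikolai's issue; Jana's €2,592,000 share passes to Jana's issue.
Phaedra's share (€2,592,000) is divided into 2 shares of €1,296,000: Romilly and Xiomara each take €1,296,000.
Nikolai's share (€2,592,000) is divided into 3 shares of €864,000: Elif and Yolanda each take €864,000; Ulric's €864,000 share passes to Ulric's issue.
Ulric's share (€864,000) is divided into 3 shares of €288,000: Bastian, Beatrix, and Amira each take €288,000.
Jana's share (€2,592,000) is divided into 2 shares of €1,296,000: Briar takes €1,296,000; Wiremu's €1,296,000 share passes to Wiremu's issue.
Wiremu's share (€1,296,000) is divided into 2 shares of €648,000: Xander and Thandi each take €648,000.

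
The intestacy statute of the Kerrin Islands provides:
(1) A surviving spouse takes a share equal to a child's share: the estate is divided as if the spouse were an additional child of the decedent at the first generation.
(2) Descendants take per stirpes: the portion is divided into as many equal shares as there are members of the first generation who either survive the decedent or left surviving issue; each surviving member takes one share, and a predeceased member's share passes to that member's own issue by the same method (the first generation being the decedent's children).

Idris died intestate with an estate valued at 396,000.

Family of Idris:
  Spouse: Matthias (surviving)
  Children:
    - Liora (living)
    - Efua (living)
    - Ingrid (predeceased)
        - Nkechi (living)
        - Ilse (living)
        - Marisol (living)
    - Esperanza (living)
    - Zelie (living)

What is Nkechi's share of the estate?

The spouse counts as an additional share at the children's level, so there are 6 primary shares of 66,000. Matthias takes one such share (66,000).
The children's combined portion (330,000) is divided into 5 shares of 66,000: Liora, Efua, Esperanza, and Zelie each take 66,000; Ingrid's 66,000 share passes to Ingrid's issue.
Ingrid's share (66,000) is divided into 3 shares of 22,000: Nkechi, Ilse, and Marisol each take 22,000.

Nkechi receives 22,000.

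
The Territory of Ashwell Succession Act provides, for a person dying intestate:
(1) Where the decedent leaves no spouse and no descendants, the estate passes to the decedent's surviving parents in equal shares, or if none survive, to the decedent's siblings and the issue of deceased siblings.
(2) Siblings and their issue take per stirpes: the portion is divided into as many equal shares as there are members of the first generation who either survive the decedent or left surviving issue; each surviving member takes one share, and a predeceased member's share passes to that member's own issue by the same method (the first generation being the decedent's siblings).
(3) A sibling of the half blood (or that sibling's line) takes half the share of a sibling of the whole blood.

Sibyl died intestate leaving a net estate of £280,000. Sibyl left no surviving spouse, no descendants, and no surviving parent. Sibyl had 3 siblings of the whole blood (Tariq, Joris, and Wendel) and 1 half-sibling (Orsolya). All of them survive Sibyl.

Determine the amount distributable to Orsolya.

The entire £280,000 passes to the siblings and their issue.
Counting each half-blood sibling's line as half a unit, there are 7/2 units in £280,000, so one unit is £80,000. Whole-blood lines (Tariq, Joris, and Wendel) take £80,000 each; half-blood lines (Orsolya) take £40,000 each.

Orsolya receives £40,000.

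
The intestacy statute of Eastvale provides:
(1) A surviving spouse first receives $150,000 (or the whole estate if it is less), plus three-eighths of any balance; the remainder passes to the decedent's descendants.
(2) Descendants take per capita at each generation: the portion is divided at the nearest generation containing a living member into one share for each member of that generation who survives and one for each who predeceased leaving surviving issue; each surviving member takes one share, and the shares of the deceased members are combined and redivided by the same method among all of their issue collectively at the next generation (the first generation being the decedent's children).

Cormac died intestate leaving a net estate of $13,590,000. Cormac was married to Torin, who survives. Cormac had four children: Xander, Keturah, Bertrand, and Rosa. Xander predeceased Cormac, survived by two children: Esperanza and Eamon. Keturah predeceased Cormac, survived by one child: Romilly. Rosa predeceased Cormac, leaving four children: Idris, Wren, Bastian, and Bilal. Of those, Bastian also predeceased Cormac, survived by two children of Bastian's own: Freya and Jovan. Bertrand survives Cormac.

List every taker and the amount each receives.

Torin first takes $150,000, leaving a balance of $13,440,000. Torin then takes three-eighths of the balance ($5,040,000), for a total of $5,190,000. The remaining $8,400,000 passes to the descendants.
The descendants' portion ($8,400,000) is divided at the children's generation into 4 shares of $2,100,000. Bertrand takes $2,100,000. The 3 shares of the deceased (Xander, Keturah, and Rosa) are combined into a pool of $6,300,000.
That pool ($6,300,000) is divided at the grandchildren's generation into 7 shares of $900,000. Esperanza, Eamon, Romilly, Idris, Wren, and Bilal each take $900,000. The remaining share for the deceased Bastian ($900,000) is carried to the next generation.
That pool ($900,000) is divided at the great-grandchildren's generation equally among Freya and Jovan: $450,000 each.

Torin: $5,190,000; Esperanza: $900,000; Eamon: $900,000; Romilly: $900,000; Bertrand: $2,100,000; Idris: $900,000; Wren: $900,000; Freya: $450,000; Jovan: $450,000; Bilal: $900,000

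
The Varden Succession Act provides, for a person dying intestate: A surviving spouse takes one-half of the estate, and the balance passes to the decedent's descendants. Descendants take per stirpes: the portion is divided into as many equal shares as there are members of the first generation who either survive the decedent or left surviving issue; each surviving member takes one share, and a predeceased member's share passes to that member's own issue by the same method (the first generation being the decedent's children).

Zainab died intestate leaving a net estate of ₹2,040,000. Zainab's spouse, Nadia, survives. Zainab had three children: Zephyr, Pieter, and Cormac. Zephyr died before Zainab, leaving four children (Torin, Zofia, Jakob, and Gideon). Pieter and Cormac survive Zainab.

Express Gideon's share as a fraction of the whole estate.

Nadia takes one-half of ₹2,040,000 = ₹1,020,000. The remaining ₹1,020,000 passes to the descendants.
The descendants' portion (₹1,020,000) is divided into 3 shares of ₹340,000: Pieter and Cormac each take ₹340,000; Zephyr's ₹340,000 share passes to Zephyr's issue.
Zephyr's share (₹340,000) is divided into 4 shares of ₹85,000: Torin, Zofia, Jakob, and Gideon each take ₹85,000.

Gideon receives 1/24 of the estate.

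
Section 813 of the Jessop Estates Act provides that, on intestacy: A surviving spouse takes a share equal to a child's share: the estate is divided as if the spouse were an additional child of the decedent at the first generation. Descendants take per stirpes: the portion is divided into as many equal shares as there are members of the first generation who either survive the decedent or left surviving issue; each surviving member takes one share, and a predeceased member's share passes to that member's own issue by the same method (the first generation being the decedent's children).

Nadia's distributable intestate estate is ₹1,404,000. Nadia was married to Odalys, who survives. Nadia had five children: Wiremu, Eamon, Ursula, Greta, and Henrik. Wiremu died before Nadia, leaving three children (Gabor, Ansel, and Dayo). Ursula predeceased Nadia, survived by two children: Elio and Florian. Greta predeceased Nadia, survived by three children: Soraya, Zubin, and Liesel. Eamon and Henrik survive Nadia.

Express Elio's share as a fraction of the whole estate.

Elio receives 1/12 of the estate.

The spouse counts as an additional share at the children's level, so there are 6 primary shares of ₹234,000. Odalys takes one such share (₹234,000).
The children's combined portion (₹1,170,000) is divided into 5 shares of ₹234,000: Eamon and Henrik each take ₹234,000; Wiremu's ₹234,000 share passes to Wiremu's issue; Ursula's ₹234,000 share passes to Ursula's issue; Greta's ₹234,000 share passes to Greta's issue.
Wiremu's share (₹234,000) is divided into 3 shares of ₹78,000: Gabor, Ansel, and Dayo each take ₹78,000.
Ursula's share (₹234,000) is divided into 2 shares of ₹117,000: Elio and Florian each take ₹117,000.
Greta's share (₹234,000) is divided into 3 shares of ₹78,000: Soraya, Zubin, and Liesel each take ₹78,000.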